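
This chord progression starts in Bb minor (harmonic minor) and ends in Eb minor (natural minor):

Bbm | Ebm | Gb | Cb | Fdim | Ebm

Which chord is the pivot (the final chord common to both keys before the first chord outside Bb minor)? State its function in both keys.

Gb — VI in Bb minor, III in Eb minor

Chords diatonic to Bb minor: Bbm, Cdim, Dbaug, Ebm, F, Gb, Adim.
Reading the progression, the first chord not in that set is Cb, so the modulation leaves Bb minor there.
The chord immediately before Cb is Gb, which is diatonic to both keys: VI in Bb minor and III in Eb minor.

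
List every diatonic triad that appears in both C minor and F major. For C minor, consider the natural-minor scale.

Triads in C minor (natural minor): Cm (i), Ddim (ii°), Eb (III), Fm (iv), Gm (v), Ab (VI), Bb (VII).
Triads in F major: F (I), Gm (ii), Am (iii), Bb (IV), C (V), Dm (vi), Edim (vii°).
Shared triads with their functions: Gm (v in C minor, ii in F major); Bb (VII in C minor, IV in F major).

Gm, Bb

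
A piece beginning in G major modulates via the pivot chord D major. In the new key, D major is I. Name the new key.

D major

The numeral I denotes a major triad on scale degree 1. With D on degree 1, the tonic of the new key is D.
Degree 1 carries a major triad in major keys, so the destination is D major.
Check: the diatonic triads of D major are D (I), Em (ii), F#m (iii), G (IV), A (V), Bm (vi), C#dim (vii°) — D major is indeed I.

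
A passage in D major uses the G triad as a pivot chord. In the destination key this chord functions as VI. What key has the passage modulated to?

The numeral VI denotes a major triad on scale degree 6. With G on degree 6, the tonic of the new key is B.
Degree 6 carries a major triad in minor keys, so the destination is B minor.
Check: the diatonic triads of B minor (natural minor) are Bm (i), C♯dim (ii°), D (III), Em (iv), F♯m (v), G (VI), A (VII) — G is indeed VI.

B minor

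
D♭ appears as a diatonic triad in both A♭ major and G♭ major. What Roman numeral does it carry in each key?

The scale of A♭ major is A♭ B♭ C D♭ E♭ F G; D♭ is degree 4, and the triad built there (D♭-F-A♭) is major, so it is IV.
The scale of G♭ major is G♭ A♭ B♭ C♭ D♭ E♭ F; D♭ is degree 5, and the triad built there (D♭-F-A♭) is major, so it is V.

IV in A♭ major; V in G♭ major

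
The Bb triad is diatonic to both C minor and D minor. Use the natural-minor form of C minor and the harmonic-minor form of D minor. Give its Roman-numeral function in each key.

The scale of C minor (natural minor) is C D Eb F G Ab Bb; Bb is degree 7, and the triad built there (Bb-D-F) is major, so it is VII.
The scale of D minor (harmonic minor) is D E F G A Bb C#; Bb is degree 6, and the triad built there (Bb-D-F) is major, so it is VI.

VII in C minor; VI in D minor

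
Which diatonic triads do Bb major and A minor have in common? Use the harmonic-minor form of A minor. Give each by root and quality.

Triads in Bb major: Bb (I), Cm (ii), Dm (iii), Eb (IV), F (V), Gm (vi), Adim (vii°).
Triads in A minor (harmonic minor): Am (i), Bdim (ii°), Caug (III+), Dm (iv), E (V), F (VI), G#dim (vii°).
Shared triads with their functions: Dm (iii in Bb major, iv in A minor); F (V in Bb major, VI in A minor).

Dm, F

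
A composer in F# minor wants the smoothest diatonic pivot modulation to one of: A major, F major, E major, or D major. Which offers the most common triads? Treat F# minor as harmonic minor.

Triads of F# minor (harmonic minor): F#m (i), G#dim (ii°), Aaug (III+), Bm (iv), C# (V), D (VI), E#dim (vii°).
A major shares 4: F#m, G#dim, Bm, D.
F major shares 0: none.
E major shares 1: F#m.
D major shares 3: F#m, Bm, D.
The most common triads (4) are shared with A major.

A major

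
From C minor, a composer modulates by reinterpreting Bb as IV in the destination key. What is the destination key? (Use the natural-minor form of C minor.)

F major

The numeral IV denotes a major triad on scale degree 4. With Bb on degree 4, the tonic of the new key is F.
Degree 4 carries a major triad in major keys, so the destination is F major.
Check: the diatonic triads of F major are F (I), Gm (ii), Am (iii), Bb (IV), C (V), Dm (vi), Edim (vii°) — Bb is indeed IV.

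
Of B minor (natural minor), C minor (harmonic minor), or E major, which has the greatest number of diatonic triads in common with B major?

E major

Triads of B major: B major (I), C♯ minor (ii), D♯ minor (iii), E major (IV), F♯ major (V), G♯ minor (vi), A♯ diminished (vii°).
B minor (natural minor) shares 0: none.
C minor (harmonic minor) shares 0: none.
E major shares 4: B, C♯m, E, G♯m.
The most common triads (4) are shared with E major.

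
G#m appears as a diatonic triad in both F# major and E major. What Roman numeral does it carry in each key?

The scale of F# major is F# G# A# B C# D# E#; G# is degree 2, and the triad built there (G#-B-D#) is minor, so it is ii.
The scale of E major is E F# G# A B C# D#; G# is degree 3, and the triad built there (G#-B-D#) is minor, so it is iii.

ii in F# major; iii in E major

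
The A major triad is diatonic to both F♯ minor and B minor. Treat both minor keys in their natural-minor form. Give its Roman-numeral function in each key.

The scale of F♯ minor (natural minor) is F♯ G♯ A B C♯ D E; A is degree 3, and the triad built there (A-C♯-E) is major, so it is III.
The scale of B minor (natural minor) is B C♯ D E F♯ G A; A is degree 7, and the triad built there (A-C♯-E) is major, so it is VII.

III in F♯ minor; VII in B minor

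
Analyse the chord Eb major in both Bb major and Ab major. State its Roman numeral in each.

The scale of Bb major is Bb C D Eb F G A; Eb is degree 4, and the triad built there (Eb-G-Bb) is major, so it is IV.
The scale of Ab major is Ab Bb C Db Eb F G; Eb is degree 5, and the triad built there (Eb-G-Bb) is major, so it is V.

IV in Bb major; V in Ab major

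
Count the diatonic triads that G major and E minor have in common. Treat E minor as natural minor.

7

Diatonic triads of G major: G (I), Am (ii), Bm (iii), C (IV), D (V), Em (vi), F#dim (vii°).
Diatonic triads of E minor (natural minor): Em (i), F#dim (ii°), G (III), Am (iv), Bm (v), C (VI), D (VII).
Matching root and quality in both lists: G, Am, Bm, C, D, Em, F#dim.
That gives 7 common triads.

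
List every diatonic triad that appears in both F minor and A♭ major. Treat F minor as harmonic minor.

Fm, Gdim, B♭m, D♭

Triads in F minor (harmonic minor): F minor (i), G diminished (ii°), A♭ augmented (III+), B♭ minor (iv), C major (V), D♭ major (VI), E diminished (vii°).
Triads in A♭ major: A♭ major (I), B♭ minor (ii), C minor (iii), D♭ major (IV), E♭ major (V), F minor (vi), G diminished (vii°).
Shared triads with their functions: F minor (i in F minor, vi in A♭ major); G diminished (ii° in F minor, vii° in A♭ major); B♭ minor (iv in F minor, ii in A♭ major); D♭ major (VI in F minor, IV in A♭ major).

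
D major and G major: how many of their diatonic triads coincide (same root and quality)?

4

Diatonic triads of D major: D major (I), E minor (ii), F# minor (iii), G major (IV), A major (V), B minor (vi), C# diminished (vii°).
Diatonic triads of G major: G major (I), A minor (ii), B minor (iii), C major (IV), D major (V), E minor (vi), F# diminished (vii°).
Matching root and quality in both lists: D major, E minor, G major, B minor.
That gives 4 common triads.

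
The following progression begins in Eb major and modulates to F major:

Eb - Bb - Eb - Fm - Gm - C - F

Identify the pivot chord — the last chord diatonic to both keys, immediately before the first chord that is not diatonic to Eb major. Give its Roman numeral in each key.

Gm — iii in Eb major, ii in F major

Chords diatonic to Eb major: Eb, Fm, Gm, Ab, Bb, Cm, Ddim.
Reading the progression, the first chord not in that set is C, so the modulation leaves Eb major there.
The chord immediately before C is Gm, which is diatonic to both keys: iii in Eb major and ii in F major.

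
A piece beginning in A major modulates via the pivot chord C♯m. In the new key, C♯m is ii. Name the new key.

B major

The numeral ii denotes a minor triad on scale degree 2. With C♯ on degree 2, the tonic of the new key is B.
Degree 2 carries a minor triad in major keys, so the destination is B major.
Check: the diatonic triads of B major are B (I), C♯m (ii), D♯m (iii), E (IV), F♯ (V), G♯m (vi), A♯dim (vii°) — C♯m is indeed ii.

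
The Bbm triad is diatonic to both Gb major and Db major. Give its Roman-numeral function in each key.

The scale of Gb major is Gb Ab Bb Cb Db Eb F; Bb is degree 3, and the triad built there (Bb-Db-F) is minor, so it is iii.
The scale of Db major is Db Eb F Gb Ab Bb C; Bb is degree 6, and the triad built there (Bb-Db-F) is minor, so it is vi.

iii in Gb major; vi in Db major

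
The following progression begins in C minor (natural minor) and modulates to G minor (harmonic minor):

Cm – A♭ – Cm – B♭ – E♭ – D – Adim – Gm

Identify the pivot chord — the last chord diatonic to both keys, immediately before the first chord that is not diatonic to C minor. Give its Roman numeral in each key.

E♭ — III in C minor, VI in G minor

Chords diatonic to C minor: Cm, Ddim, E♭, Fm, Gm, A♭, B♭.
Reading the progression, the first chord not in that set is D, so the modulation leaves C minor there.
The chord immediately before D is E♭, which is diatonic to both keys: III in C minor and VI in G minor.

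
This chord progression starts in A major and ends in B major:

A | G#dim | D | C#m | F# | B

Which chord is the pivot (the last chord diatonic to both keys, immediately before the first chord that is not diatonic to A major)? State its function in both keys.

C#m — iii in A major, ii in B major

Chords diatonic to A major: A, Bm, C#m, D, E, F#m, G#dim.
Reading the progression, the first chord not in that set is F#, so the modulation leaves A major there.
The chord immediately before F# is C#m, which is diatonic to both keys: iii in A major and ii in B major.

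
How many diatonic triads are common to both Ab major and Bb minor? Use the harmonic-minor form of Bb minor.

Diatonic triads of Ab major: Ab major (I), Bb minor (ii), C minor (iii), Db major (IV), Eb major (V), F minor (vi), G diminished (vii°).
Diatonic triads of Bb minor (harmonic minor): Bb minor (i), C diminished (ii°), Db augmented (III+), Eb minor (iv), F major (V), Gb major (VI), A diminished (vii°).
Matching root and quality in both lists: Bb minor.
That gives 1 common triad.

1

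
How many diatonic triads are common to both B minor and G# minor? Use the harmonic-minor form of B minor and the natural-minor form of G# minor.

2

Diatonic triads of B minor (harmonic minor): Bm (i), C#dim (ii°), Daug (III+), Em (iv), F# (V), G (VI), A#dim (vii°).
Diatonic triads of G# minor (natural minor): G#m (i), A#dim (ii°), B (III), C#m (iv), D#m (v), E (VI), F# (VII).
Matching root and quality in both lists: F#, A#dim.
That gives 2 common triads.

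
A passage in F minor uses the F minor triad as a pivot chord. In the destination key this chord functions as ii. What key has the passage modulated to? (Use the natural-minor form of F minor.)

The numeral ii denotes a minor triad on scale degree 2. With F on degree 2, the tonic of the new key is Eb.
Degree 2 carries a minor triad in major keys, so the destination is Eb major.
Check: the diatonic triads of Eb major are Eb (I), Fm (ii), Gm (iii), Ab (IV), Bb (V), Cm (vi), Ddim (vii°) — F minor is indeed ii.

Eb major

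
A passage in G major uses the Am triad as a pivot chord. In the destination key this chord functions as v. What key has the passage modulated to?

D minor

The numeral v denotes a minor triad on scale degree 5. With A on degree 5, the tonic of the new key is D.
Degree 5 carries a minor triad in natural-minor keys, so the destination is D minor.
Check: the diatonic triads of D minor (natural minor) are Dm (i), Edim (ii°), F (III), Gm (iv), Am (v), Bb (VI), C (VII) — Am is indeed v.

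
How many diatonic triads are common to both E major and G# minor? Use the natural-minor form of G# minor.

Diatonic triads of E major: E major (I), F# minor (ii), G# minor (iii), A major (IV), B major (V), C# minor (vi), D# diminished (vii°).
Diatonic triads of G# minor (natural minor): G# minor (i), A# diminished (ii°), B major (III), C# minor (iv), D# minor (v), E major (VI), F# major (VII).
Matching root and quality in both lists: E major, G# minor, B major, C# minor.
That gives 4 common triads.

4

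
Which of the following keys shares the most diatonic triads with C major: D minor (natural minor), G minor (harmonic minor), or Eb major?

D minor

Triads of C major: C (I), Dm (ii), Em (iii), F (IV), G (V), Am (vi), Bdim (vii°).
D minor (natural minor) shares 4: C, Dm, F, Am.
G minor (harmonic minor) shares 0: none.
Eb major shares 0: none.
The most common triads (4) are shared with D minor.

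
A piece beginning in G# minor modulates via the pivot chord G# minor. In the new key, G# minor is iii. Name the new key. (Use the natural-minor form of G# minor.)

E major

The numeral iii denotes a minor triad on scale degree 3. With G# on degree 3, the tonic of the new key is E.
Degree 3 carries a minor triad in major keys, so the destination is E major.
Check: the diatonic triads of E major are E (I), F#m (ii), G#m (iii), A (IV), B (V), C#m (vi), D#dim (vii°) — G# minor is indeed iii.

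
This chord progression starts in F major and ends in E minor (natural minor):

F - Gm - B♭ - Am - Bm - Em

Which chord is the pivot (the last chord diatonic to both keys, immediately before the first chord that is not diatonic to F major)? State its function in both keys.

Am — iii in F major, iv in E minor

Chords diatonic to F major: F, Gm, Am, B♭, C, Dm, Edim.
Reading the progression, the first chord not in that set is Bm, so the modulation leaves F major there.
The chord immediately before Bm is Am, which is diatonic to both keys: iii in F major and iv in E minor.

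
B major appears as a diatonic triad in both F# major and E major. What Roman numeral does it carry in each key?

IV in F# major; V in E major

The scale of F# major is F# G# A# B C# D# E#; B is degree 4, and the triad built there (B-D#-F#) is major, so it is IV.
The scale of E major is E F# G# A B C# D#; B is degree 5, and the triad built there (B-D#-F#) is major, so it is V.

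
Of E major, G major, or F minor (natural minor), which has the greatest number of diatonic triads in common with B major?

Triads of B major: B major (I), C♯ minor (ii), D♯ minor (iii), E major (IV), F♯ major (V), G♯ minor (vi), A♯ diminished (vii°).
E major shares 4: B, C♯m, E, G♯m.
G major shares 0: none.
F minor (natural minor) shares 0: none.
The most common triads (4) are shared with E major.

E major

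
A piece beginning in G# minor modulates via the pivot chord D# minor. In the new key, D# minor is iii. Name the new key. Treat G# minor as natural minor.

B major

The numeral iii denotes a minor triad on scale degree 3. With D# on degree 3, the tonic of the new key is B.
Degree 3 carries a minor triad in major keys, so the destination is B major.
Check: the diatonic triads of B major are B (I), C#m (ii), D#m (iii), E (IV), F# (V), G#m (vi), A#dim (vii°) — D# minor is indeed iii.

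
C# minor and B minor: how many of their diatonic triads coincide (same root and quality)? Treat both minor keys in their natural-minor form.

2

Diatonic triads of C# minor (natural minor): C#m (i), D#dim (ii°), E (III), F#m (iv), G#m (v), A (VI), B (VII).
Diatonic triads of B minor (natural minor): Bm (i), C#dim (ii°), D (III), Em (iv), F#m (v), G (VI), A (VII).
Matching root and quality in both lists: F#m, A.
That gives 2 common triads.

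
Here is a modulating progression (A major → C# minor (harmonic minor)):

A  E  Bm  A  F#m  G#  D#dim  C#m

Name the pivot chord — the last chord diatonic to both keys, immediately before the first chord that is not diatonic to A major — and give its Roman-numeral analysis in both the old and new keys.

F#m — vi in A major, iv in C# minor

Chords diatonic to A major: A, Bm, C#m, D, E, F#m, G#dim.
Reading the progression, the first chord not in that set is G#, so the modulation leaves A major there.
The chord immediately before G# is F#m, which is diatonic to both keys: vi in A major and iv in C# minor.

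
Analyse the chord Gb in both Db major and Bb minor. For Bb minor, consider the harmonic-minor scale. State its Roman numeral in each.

IV in Db major; VI in Bb minor

The scale of Db major is Db Eb F Gb Ab Bb C; Gb is degree 4, and the triad built there (Gb-Bb-Db) is major, so it is IV.
The scale of Bb minor (harmonic minor) is Bb C Db Eb F Gb A; Gb is degree 6, and the triad built there (Gb-Bb-Db) is major, so it is VI.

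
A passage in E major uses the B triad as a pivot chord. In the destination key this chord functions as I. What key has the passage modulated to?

B major

The numeral I denotes a major triad on scale degree 1. With B on degree 1, the tonic of the new key is B.
Degree 1 carries a major triad in major keys, so the destination is B major.
Check: the diatonic triads of B major are B (I), C#m (ii), D#m (iii), E (IV), F# (V), G#m (vi), A#dim (vii°) — B is indeed I.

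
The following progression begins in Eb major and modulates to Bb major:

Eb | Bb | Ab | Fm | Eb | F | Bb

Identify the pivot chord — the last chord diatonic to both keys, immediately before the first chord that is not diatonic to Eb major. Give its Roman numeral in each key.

Chords diatonic to Eb major: Eb, Fm, Gm, Ab, Bb, Cm, Ddim.
Reading the progression, the first chord not in that set is F, so the modulation leaves Eb major there.
The chord immediately before F is Eb, which is diatonic to both keys: I in Eb major and IV in Bb major.

Eb — I in Eb major, IV in Bb major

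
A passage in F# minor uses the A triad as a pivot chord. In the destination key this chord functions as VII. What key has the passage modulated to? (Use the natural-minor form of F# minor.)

B minor

The numeral VII denotes a major triad on scale degree 7. With A on degree 7, the tonic of the new key is B.
Degree 7 carries a major triad in natural-minor keys, so the destination is B minor.
Check: the diatonic triads of B minor (natural minor) are Bm (i), C#dim (ii°), D (III), Em (iv), F#m (v), G (VI), A (VII) — A is indeed VII.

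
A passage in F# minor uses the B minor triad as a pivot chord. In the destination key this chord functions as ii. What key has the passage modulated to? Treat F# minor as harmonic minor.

The numeral ii denotes a minor triad on scale degree 2. With B on degree 2, the tonic of the new key is A.
Degree 2 carries a minor triad in major keys, so the destination is A major.
Check: the diatonic triads of A major are A (I), Bm (ii), C#m (iii), D (IV), E (V), F#m (vi), G#dim (vii°) — B minor is indeed ii.

A major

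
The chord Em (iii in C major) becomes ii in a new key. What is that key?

D major

The numeral ii denotes a minor triad on scale degree 2. With E on degree 2, the tonic of the new key is D.
Degree 2 carries a minor triad in major keys, so the destination is D major.
Check: the diatonic triads of D major are D (I), Em (ii), F#m (iii), G (IV), A (V), Bm (vi), C#dim (vii°) — Em is indeed ii.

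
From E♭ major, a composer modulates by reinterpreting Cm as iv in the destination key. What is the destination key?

The numeral iv denotes a minor triad on scale degree 4. With C on degree 4, the tonic of the new key is G.
Degree 4 carries a minor triad in minor keys, so the destination is G minor.
Check: the diatonic triads of G minor (natural minor) are Gm (i), Adim (ii°), B♭ (III), Cm (iv), Dm (v), E♭ (VI), F (VII) — Cm is indeed iv.

G minor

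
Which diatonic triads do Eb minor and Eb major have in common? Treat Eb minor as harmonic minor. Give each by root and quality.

Bb, Ddim

Triads in Eb minor (harmonic minor): Ebm (i), Fdim (ii°), Gbaug (III+), Abm (iv), Bb (V), Cb (VI), Ddim (vii°).
Triads in Eb major: Eb (I), Fm (ii), Gm (iii), Ab (IV), Bb (V), Cm (vi), Ddim (vii°).
Shared triads with their functions: Bb (V in Eb minor, V in Eb major); Ddim (vii° in Eb minor, vii° in Eb major).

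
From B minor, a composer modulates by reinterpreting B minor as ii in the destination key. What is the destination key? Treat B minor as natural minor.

A major

The numeral ii denotes a minor triad on scale degree 2. With B on degree 2, the tonic of the new key is A.
Degree 2 carries a minor triad in major keys, so the destination is A major.
Check: the diatonic triads of A major are A (I), Bm (ii), C#m (iii), D (IV), E (V), F#m (vi), G#dim (vii°) — B minor is indeed ii.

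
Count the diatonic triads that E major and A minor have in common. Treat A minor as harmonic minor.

Diatonic triads of E major: E major (I), F♯ minor (ii), G♯ minor (iii), A major (IV), B major (V), C♯ minor (vi), D♯ diminished (vii°).
Diatonic triads of A minor (harmonic minor): A minor (i), B diminished (ii°), C augmented (III+), D minor (iv), E major (V), F major (VI), G♯ diminished (vii°).
Matching root and quality in both lists: E major.
That gives 1 common triad.

1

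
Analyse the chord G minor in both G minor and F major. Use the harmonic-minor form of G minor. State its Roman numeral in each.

i in G minor; ii in F major

The scale of G minor (harmonic minor) is G A Bb C D Eb F#; G is degree 1, and the triad built there (G-Bb-D) is minor, so it is i.
The scale of F major is F G A Bb C D E; G is degree 2, and the triad built there (G-Bb-D) is minor, so it is ii.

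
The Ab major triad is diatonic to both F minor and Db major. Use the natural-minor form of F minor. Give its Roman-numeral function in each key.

III in F minor; V in Db major

The scale of F minor (natural minor) is F G Ab Bb C Db Eb; Ab is degree 3, and the triad built there (Ab-C-Eb) is major, so it is III.
The scale of Db major is Db Eb F Gb Ab Bb C; Ab is degree 5, and the triad built there (Ab-C-Eb) is major, so it is V.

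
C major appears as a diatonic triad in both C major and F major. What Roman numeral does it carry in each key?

I in C major; V in F major

The scale of C major is C D E F G A B; C is degree 1, and the triad built there (C-E-G) is major, so it is I.
The scale of F major is F G A Bb C D E; C is degree 5, and the triad built there (C-E-G) is major, so it is V.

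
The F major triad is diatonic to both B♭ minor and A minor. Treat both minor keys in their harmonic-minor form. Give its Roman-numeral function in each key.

The scale of B♭ minor (harmonic minor) is B♭ C D♭ E♭ F G♭ A; F is degree 5, and the triad built there (F-A-C) is major, so it is V.
The scale of A minor (harmonic minor) is A B C D E F G♯; F is degree 6, and the triad built there (F-A-C) is major, so it is VI.

V in B♭ minor; VI in A minor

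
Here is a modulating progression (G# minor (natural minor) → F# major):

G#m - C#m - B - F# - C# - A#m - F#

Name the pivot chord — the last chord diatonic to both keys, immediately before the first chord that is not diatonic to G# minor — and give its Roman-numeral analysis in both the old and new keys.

Chords diatonic to G# minor: G#m, A#dim, B, C#m, D#m, E, F#.
Reading the progression, the first chord not in that set is C#, so the modulation leaves G# minor there.
The chord immediately before C# is F#, which is diatonic to both keys: VII in G# minor and I in F# major.

F# — VII in G# minor, I in F# major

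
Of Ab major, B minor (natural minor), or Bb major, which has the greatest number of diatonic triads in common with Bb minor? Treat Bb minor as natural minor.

Triads of Bb minor (natural minor): Bb minor (i), C diminished (ii°), Db major (III), Eb minor (iv), F minor (v), Gb major (VI), Ab major (VII).
Ab major shares 4: Bbm, Db, Fm, Ab.
B minor (natural minor) shares 0: none.
Bb major shares 0: none.
The most common triads (4) are shared with Ab major.

Ab major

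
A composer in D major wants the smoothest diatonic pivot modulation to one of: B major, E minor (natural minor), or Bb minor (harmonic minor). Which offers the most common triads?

Triads of D major: D (I), Em (ii), F#m (iii), G (IV), A (V), Bm (vi), C#dim (vii°).
B major shares 0: none.
E minor (natural minor) shares 4: D, Em, G, Bm.
Bb minor (harmonic minor) shares 0: none.
The most common triads (4) are shared with E minor.

E minor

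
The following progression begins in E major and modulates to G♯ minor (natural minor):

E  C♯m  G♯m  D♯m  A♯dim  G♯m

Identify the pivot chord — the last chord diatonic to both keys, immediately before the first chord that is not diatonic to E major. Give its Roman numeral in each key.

Chords diatonic to E major: E, F♯m, G♯m, A, B, C♯m, D♯dim.
Reading the progression, the first chord not in that set is D♯m, so the modulation leaves E major there.
The chord immediately before D♯m is G♯m, which is diatonic to both keys: iii in E major and i in G♯ minor.

G♯m — iii in E major, i in G♯ minor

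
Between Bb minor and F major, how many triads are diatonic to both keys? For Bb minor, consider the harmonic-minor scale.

Diatonic triads of Bb minor (harmonic minor): Bbm (i), Cdim (ii°), Dbaug (III+), Ebm (iv), F (V), Gb (VI), Adim (vii°).
Diatonic triads of F major: F (I), Gm (ii), Am (iii), Bb (IV), C (V), Dm (vi), Edim (vii°).
Matching root and quality in both lists: F.
That gives 1 common triad.

1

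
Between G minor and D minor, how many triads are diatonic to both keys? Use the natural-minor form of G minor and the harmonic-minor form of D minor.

Diatonic triads of G minor (natural minor): Gm (i), Adim (ii°), Bb (III), Cm (iv), Dm (v), Eb (VI), F (VII).
Diatonic triads of D minor (harmonic minor): Dm (i), Edim (ii°), Faug (III+), Gm (iv), A (V), Bb (VI), C#dim (vii°).
Matching root and quality in both lists: Gm, Bb, Dm.
That gives 3 common triads.

3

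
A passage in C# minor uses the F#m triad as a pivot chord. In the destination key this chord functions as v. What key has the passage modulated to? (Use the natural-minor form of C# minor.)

The numeral v denotes a minor triad on scale degree 5. With F# on degree 5, the tonic of the new key is B.
Degree 5 carries a minor triad in natural-minor keys, so the destination is B minor.
Check: the diatonic triads of B minor (natural minor) are Bm (i), C#dim (ii°), D (III), Em (iv), F#m (v), G (VI), A (VII) — F#m is indeed v.

B minor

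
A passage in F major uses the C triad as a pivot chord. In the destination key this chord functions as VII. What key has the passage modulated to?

The numeral VII denotes a major triad on scale degree 7. With C on degree 7, the tonic of the new key is D.
Degree 7 carries a major triad in natural-minor keys, so the destination is D minor.
Check: the diatonic triads of D minor (natural minor) are Dm (i), Edim (ii°), F (III), Gm (iv), Am (v), B♭ (VI), C (VII) — C is indeed VII.

D minor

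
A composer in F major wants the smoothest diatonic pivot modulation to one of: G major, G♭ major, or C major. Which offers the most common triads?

Triads of F major: F major (I), G minor (ii), A minor (iii), B♭ major (IV), C major (V), D minor (vi), E diminished (vii°).
G major shares 2: Am, C.
G♭ major shares 0: none.
C major shares 4: F, Am, C, Dm.
The most common triads (4) are shared with C major.

C major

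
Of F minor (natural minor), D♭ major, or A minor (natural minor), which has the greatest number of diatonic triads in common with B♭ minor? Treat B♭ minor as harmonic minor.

Triads of B♭ minor (harmonic minor): B♭m (i), Cdim (ii°), D♭aug (III+), E♭m (iv), F (V), G♭ (VI), Adim (vii°).
F minor (natural minor) shares 1: B♭m.
D♭ major shares 4: B♭m, Cdim, E♭m, G♭.
A minor (natural minor) shares 1: F.
The most common triads (4) are shared with D♭ major.

D♭ major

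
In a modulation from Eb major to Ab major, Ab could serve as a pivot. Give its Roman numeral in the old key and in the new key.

The scale of Eb major is Eb F G Ab Bb C D; Ab is degree 4, and the triad built there (Ab-C-Eb) is major, so it is IV.
The scale of Ab major is Ab Bb C Db Eb F G; Ab is degree 1, and the triad built there (Ab-C-Eb) is major, so it is I.

IV in Eb major; I in Ab major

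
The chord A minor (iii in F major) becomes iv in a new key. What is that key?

The numeral iv denotes a minor triad on scale degree 4. With A on degree 4, the tonic of the new key is E.
Degree 4 carries a minor triad in minor keys, so the destination is E minor.
Check: the diatonic triads of E minor (natural minor) are Em (i), F♯dim (ii°), G (III), Am (iv), Bm (v), C (VI), D (VII) — A minor is indeed iv.

E minor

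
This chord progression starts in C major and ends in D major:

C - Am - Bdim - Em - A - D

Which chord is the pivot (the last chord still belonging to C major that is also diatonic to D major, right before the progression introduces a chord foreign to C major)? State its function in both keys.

Em — iii in C major, ii in D major

Chords diatonic to C major: C, Dm, Em, F, G, Am, Bdim.
Reading the progression, the first chord not in that set is A, so the modulation leaves C major there.
The chord immediately before A is Em, which is diatonic to both keys: iii in C major and ii in D major.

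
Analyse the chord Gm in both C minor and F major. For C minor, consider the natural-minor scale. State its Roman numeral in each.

The scale of C minor (natural minor) is C D Eb F G Ab Bb; G is degree 5, and the triad built there (G-Bb-D) is minor, so it is v.
The scale of F major is F G A Bb C D E; G is degree 2, and the triad built there (G-Bb-D) is minor, so it is ii.

v in C minor; ii in F major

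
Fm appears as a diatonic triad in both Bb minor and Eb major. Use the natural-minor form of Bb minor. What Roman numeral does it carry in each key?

The scale of Bb minor (natural minor) is Bb C Db Eb F Gb Ab; F is degree 5, and the triad built there (F-Ab-C) is minor, so it is v.
The scale of Eb major is Eb F G Ab Bb C D; F is degree 2, and the triad built there (F-Ab-C) is minor, so it is ii.

v in Bb minor; ii in Eb major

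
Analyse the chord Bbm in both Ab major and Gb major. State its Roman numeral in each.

ii in Ab major; iii in Gb major

The scale of Ab major is Ab Bb C Db Eb F G; Bb is degree 2, and the triad built there (Bb-Db-F) is minor, so it is ii.
The scale of Gb major is Gb Ab Bb Cb Db Eb F; Bb is degree 3, and the triad built there (Bb-Db-F) is minor, so it is iii.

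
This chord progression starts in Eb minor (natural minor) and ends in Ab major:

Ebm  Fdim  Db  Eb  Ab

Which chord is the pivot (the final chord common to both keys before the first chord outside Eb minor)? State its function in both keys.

Chords diatonic to Eb minor: Ebm, Fdim, Gb, Abm, Bbm, Cb, Db.
Reading the progression, the first chord not in that set is Eb, so the modulation leaves Eb minor there.
The chord immediately before Eb is Db, which is diatonic to both keys: VII in Eb minor and IV in Ab major.

Db — VII in Eb minor, IV in Ab major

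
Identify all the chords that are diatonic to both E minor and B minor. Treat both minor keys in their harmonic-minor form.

Triads in E minor (harmonic minor): Em (i), F#dim (ii°), Gaug (III+), Am (iv), B (V), C (VI), D#dim (vii°).
Triads in B minor (harmonic minor): Bm (i), C#dim (ii°), Daug (III+), Em (iv), F# (V), G (VI), A#dim (vii°).
Shared triads with their functions: Em (i in E minor, iv in B minor).

Em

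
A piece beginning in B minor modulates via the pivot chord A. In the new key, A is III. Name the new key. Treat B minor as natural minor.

The numeral III denotes a major triad on scale degree 3. With A on degree 3, the tonic of the new key is F♯.
Degree 3 carries a major triad in natural-minor keys, so the destination is F♯ minor.
Check: the diatonic triads of F♯ minor (natural minor) are F♯m (i), G♯dim (ii°), A (III), Bm (iv), C♯m (v), D (VI), E (VII) — A is indeed III.

F♯ minor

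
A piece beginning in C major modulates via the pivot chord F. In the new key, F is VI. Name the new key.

The numeral VI denotes a major triad on scale degree 6. With F on degree 6, the tonic of the new key is A.
Degree 6 carries a major triad in minor keys, so the destination is A minor.
Check: the diatonic triads of A minor (natural minor) are Am (i), Bdim (ii°), C (III), Dm (iv), Em (v), F (VI), G (VII) — F is indeed VI.

A minor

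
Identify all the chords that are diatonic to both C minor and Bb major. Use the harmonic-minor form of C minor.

Cm

Triads in C minor (harmonic minor): Cm (i), Ddim (ii°), Ebaug (III+), Fm (iv), G (V), Ab (VI), Bdim (vii°).
Triads in Bb major: Bb (I), Cm (ii), Dm (iii), Eb (IV), F (V), Gm (vi), Adim (vii°).
Shared triads with their functions: Cm (i in C minor, ii in Bb major).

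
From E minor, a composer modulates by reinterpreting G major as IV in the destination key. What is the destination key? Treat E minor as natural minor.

The numeral IV denotes a major triad on scale degree 4. With G on degree 4, the tonic of the new key is D.
Degree 4 carries a major triad in major keys, so the destination is D major.
Check: the diatonic triads of D major are D (I), Em (ii), F#m (iii), G (IV), A (V), Bm (vi), C#dim (vii°) — G major is indeed IV.

D major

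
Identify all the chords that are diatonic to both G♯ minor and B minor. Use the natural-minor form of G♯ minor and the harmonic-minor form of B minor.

A♯dim, F♯

Triads in G♯ minor (natural minor): G♯m (i), A♯dim (ii°), B (III), C♯m (iv), D♯m (v), E (VI), F♯ (VII).
Triads in B minor (harmonic minor): Bm (i), C♯dim (ii°), Daug (III+), Em (iv), F♯ (V), G (VI), A♯dim (vii°).
Shared triads with their functions: A♯dim (ii° in G♯ minor, vii° in B minor); F♯ (VII in G♯ minor, V in B minor).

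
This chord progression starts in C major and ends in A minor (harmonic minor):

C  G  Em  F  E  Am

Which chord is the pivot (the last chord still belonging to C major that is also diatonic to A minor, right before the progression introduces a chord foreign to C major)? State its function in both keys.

F — IV in C major, VI in A minor

Chords diatonic to C major: C, Dm, Em, F, G, Am, Bdim.
Reading the progression, the first chord not in that set is E, so the modulation leaves C major there.
The chord immediately before E is F, which is diatonic to both keys: IV in C major and VI in A minor.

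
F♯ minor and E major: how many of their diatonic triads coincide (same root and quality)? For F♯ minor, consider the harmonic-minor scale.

1

Diatonic triads of F♯ minor (harmonic minor): F♯m (i), G♯dim (ii°), Aaug (III+), Bm (iv), C♯ (V), D (VI), E♯dim (vii°).
Diatonic triads of E major: E (I), F♯m (ii), G♯m (iii), A (IV), B (V), C♯m (vi), D♯dim (vii°).
Matching root and quality in both lists: F♯m.
That gives 1 common triad.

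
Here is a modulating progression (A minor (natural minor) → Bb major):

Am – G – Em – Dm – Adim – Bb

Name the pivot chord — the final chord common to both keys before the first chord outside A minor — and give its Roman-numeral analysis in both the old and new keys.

Dm — iv in A minor, iii in Bb major

Chords diatonic to A minor: Am, Bdim, C, Dm, Em, F, G.
Reading the progression, the first chord not in that set is Adim, so the modulation leaves A minor there.
The chord immediately before Adim is Dm, which is diatonic to both keys: iv in A minor and iii in Bb major.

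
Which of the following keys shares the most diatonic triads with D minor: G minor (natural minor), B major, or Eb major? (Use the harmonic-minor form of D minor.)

G minor

Triads of D minor (harmonic minor): D minor (i), E diminished (ii°), F augmented (III+), G minor (iv), A major (V), Bb major (VI), C# diminished (vii°).
G minor (natural minor) shares 3: Dm, Gm, Bb.
B major shares 0: none.
Eb major shares 2: Gm, Bb.
The most common triads (3) are shared with G minor.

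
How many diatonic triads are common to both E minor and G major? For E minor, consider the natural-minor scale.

7

Diatonic triads of E minor (natural minor): E minor (i), F# diminished (ii°), G major (III), A minor (iv), B minor (v), C major (VI), D major (VII).
Diatonic triads of G major: G major (I), A minor (ii), B minor (iii), C major (IV), D major (V), E minor (vi), F# diminished (vii°).
Matching root and quality in both lists: E minor, F# diminished, G major, A minor, B minor, C major, D major.
That gives 7 common triads.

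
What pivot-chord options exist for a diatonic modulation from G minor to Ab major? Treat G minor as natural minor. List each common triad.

Triads in G minor (natural minor): G minor (i), A diminished (ii°), Bb major (III), C minor (iv), D minor (v), Eb major (VI), F major (VII).
Triads in Ab major: Ab major (I), Bb minor (ii), C minor (iii), Db major (IV), Eb major (V), F minor (vi), G diminished (vii°).
Shared triads with their functions: C minor (iv in G minor, iii in Ab major); Eb major (VI in G minor, V in Ab major).

Cm, Eb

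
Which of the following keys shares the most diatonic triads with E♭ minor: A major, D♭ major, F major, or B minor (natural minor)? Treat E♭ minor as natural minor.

Triads of E♭ minor (natural minor): E♭ minor (i), F diminished (ii°), G♭ major (III), A♭ minor (iv), B♭ minor (v), C♭ major (VI), D♭ major (VII).
A major shares 0: none.
D♭ major shares 4: E♭m, G♭, B♭m, D♭.
F major shares 0: none.
B minor (natural minor) shares 0: none.
The most common triads (4) are shared with D♭ major.

D♭ major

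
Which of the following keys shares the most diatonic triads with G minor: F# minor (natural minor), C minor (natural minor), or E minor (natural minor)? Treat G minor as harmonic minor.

C minor

Triads of G minor (harmonic minor): Gm (i), Adim (ii°), Bbaug (III+), Cm (iv), D (V), Eb (VI), F#dim (vii°).
F# minor (natural minor) shares 1: D.
C minor (natural minor) shares 3: Gm, Cm, Eb.
E minor (natural minor) shares 2: D, F#dim.
The most common triads (3) are shared with C minor.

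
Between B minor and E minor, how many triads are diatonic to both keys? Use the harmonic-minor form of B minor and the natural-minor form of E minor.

Diatonic triads of B minor (harmonic minor): Bm (i), C#dim (ii°), Daug (III+), Em (iv), F# (V), G (VI), A#dim (vii°).
Diatonic triads of E minor (natural minor): Em (i), F#dim (ii°), G (III), Am (iv), Bm (v), C (VI), D (VII).
Matching root and quality in both lists: Bm, Em, G.
That gives 3 common triads.

3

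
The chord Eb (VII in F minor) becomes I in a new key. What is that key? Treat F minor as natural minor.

The numeral I denotes a major triad on scale degree 1. With Eb on degree 1, the tonic of the new key is Eb.
Degree 1 carries a major triad in major keys, so the destination is Eb major.
Check: the diatonic triads of Eb major are Eb (I), Fm (ii), Gm (iii), Ab (IV), Bb (V), Cm (vi), Ddim (vii°) — Eb is indeed I.

Eb major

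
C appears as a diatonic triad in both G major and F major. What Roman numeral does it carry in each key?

The scale of G major is G A B C D E F#; C is degree 4, and the triad built there (C-E-G) is major, so it is IV.
The scale of F major is F G A Bb C D E; C is degree 5, and the triad built there (C-E-G) is major, so it is V.

IV in G major; V in F major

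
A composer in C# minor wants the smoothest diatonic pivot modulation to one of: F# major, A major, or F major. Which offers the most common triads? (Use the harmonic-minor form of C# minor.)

Triads of C# minor (harmonic minor): C#m (i), D#dim (ii°), Eaug (III+), F#m (iv), G# (V), A (VI), B#dim (vii°).
F# major shares 0: none.
A major shares 3: C#m, F#m, A.
F major shares 0: none.
The most common triads (3) are shared with A major.

A major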